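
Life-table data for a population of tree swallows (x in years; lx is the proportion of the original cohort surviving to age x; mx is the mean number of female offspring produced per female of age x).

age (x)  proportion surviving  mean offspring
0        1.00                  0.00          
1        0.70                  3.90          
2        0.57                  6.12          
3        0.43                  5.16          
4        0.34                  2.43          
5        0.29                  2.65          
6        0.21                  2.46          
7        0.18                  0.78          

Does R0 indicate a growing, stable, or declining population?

R0 = Σ lx·mx = 0 + 2.73 + 3.4884 + 2.2188 + 0.8262 + 0.7685 + 0.5166 + 0.1404 = 10.6889
R0 > 1, so the population is growing.

growing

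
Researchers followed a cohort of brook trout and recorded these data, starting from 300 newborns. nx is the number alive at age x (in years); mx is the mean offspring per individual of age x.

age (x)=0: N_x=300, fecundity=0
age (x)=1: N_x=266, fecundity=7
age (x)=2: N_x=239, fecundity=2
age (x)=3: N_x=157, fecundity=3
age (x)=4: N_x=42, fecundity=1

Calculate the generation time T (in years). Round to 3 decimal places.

lx = nx/n0 = nx/300: 1, 0.88667…, 0.79667…, 0.52333…, 0.14
lx·mx: 0, 6.206667…, 1.593333…, 1.57…, 0.14 → R0 = 9.51…
x·lx·mx: 0, 6.206667…, 3.186667…, 4.71…, 0.56 → Σ = 14.663333…
T = 14.663333… / 9.51… = 1.541886… → 1.542

1.542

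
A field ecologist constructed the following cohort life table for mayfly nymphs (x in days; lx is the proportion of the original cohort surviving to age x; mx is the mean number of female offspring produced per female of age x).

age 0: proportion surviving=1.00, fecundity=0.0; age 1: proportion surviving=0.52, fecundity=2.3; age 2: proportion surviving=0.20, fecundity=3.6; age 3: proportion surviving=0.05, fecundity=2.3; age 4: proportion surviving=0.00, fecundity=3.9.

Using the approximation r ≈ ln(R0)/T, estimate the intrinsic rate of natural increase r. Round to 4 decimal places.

R0 = Σ lx·mx = 0 + 1.196 + 0.72 + 0.115 + 0 = 2.031
Σ x·lx·mx = 2.981; T = 2.981/2.031 = 1.46775…
r ≈ ln(R0)/T = ln(2.031)/1.46775… = 0.482731… → 0.4827

0.4827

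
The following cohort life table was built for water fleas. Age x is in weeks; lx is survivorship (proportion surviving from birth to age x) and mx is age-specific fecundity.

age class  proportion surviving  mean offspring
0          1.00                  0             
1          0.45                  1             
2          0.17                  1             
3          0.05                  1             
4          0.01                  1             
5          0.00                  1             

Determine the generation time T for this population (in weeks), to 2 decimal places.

1.44

lx·mx: 0, 0.45, 0.17, 0.05, 0.01, 0 → R0 = 0.68
x·lx·mx: 0, 0.45, 0.34, 0.15, 0.04, 0 → Σ = 0.98
T = 0.98 / 0.68 = 1.441176… → 1.44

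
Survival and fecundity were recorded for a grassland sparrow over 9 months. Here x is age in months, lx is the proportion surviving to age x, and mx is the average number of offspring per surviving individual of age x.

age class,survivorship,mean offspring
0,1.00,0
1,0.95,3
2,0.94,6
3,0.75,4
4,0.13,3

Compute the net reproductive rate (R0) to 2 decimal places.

11.88

lx·mx by age: 0, 2.85, 5.64, 3, 0.39
R0 = Σ lx·mx = 11.88 → 11.88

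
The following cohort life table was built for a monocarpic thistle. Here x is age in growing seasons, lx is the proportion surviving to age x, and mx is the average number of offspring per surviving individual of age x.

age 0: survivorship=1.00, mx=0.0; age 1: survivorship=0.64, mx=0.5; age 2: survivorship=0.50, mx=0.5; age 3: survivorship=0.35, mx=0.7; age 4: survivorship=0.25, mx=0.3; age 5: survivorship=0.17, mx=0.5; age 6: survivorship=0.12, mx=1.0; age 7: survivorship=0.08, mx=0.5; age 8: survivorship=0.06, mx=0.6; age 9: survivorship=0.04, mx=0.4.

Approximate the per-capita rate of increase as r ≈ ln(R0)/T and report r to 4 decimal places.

0.0548

R0 = Σ lx·mx = 0 + 0.32 + 0.25 + 0.245 + 0.075 + 0.085 + 0.12 + 0.04 + 0.036 + 0.016 = 1.187
Σ x·lx·mx = 3.712; T = 3.712/1.187 = 3.12721…
r ≈ ln(R0)/T = ln(1.187)/3.12721… = 0.054819… → 0.0548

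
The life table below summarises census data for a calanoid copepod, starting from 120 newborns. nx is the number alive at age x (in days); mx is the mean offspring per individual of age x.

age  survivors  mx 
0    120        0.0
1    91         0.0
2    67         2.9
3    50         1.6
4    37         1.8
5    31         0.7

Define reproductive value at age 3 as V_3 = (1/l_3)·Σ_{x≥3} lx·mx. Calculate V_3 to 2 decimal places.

3.37

lx = nx/n0 = nx/120: 1, 0.75833…, 0.55833…, 0.41667…, 0.30833…, 0.25833…
lx·mx for x ≥ 3: 0.666667…, 0.555…, 0.180833… → sum = 1.4025…
V_3 = 1.4025… / l_3 = 1.4025… / 0.416667… = 3.366… → 3.37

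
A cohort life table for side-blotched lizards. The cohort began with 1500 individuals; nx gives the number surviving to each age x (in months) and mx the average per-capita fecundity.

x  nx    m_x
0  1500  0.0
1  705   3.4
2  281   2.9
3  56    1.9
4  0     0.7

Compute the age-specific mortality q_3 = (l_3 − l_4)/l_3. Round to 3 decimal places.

lx = nx/n0 = nx/1500: 1, 0.47, 0.18733…, 0.03733…, 0
q_3 = (l_3 − l_4) / l_3 = (0.037333… − 0) / 0.037333…
     = 0.037333… / 0.037333… = 1 → 1.000

1.000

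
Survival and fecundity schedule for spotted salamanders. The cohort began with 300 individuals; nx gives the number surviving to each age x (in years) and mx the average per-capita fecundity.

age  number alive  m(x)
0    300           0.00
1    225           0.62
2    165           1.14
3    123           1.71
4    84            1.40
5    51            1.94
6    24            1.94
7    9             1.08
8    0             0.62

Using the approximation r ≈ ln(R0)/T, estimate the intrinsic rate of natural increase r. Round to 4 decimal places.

lx = nx/n0 = nx/300: 1, 0.75, 0.55, 0.41, 0.28, 0.17, 0.08, 0.03, 0
R0 = Σ lx·mx = 0 + 0.465 + 0.627 + 0.7011 + 0.392 + 0.3298 + 0.1552 + 0.0324 + 0 = 2.7025
Σ x·lx·mx = 8.1973; T = 8.1973/2.7025 = 3.03323…
r ≈ ln(R0)/T = ln(2.7025)/3.03323… = 0.327762… → 0.3278

0.3278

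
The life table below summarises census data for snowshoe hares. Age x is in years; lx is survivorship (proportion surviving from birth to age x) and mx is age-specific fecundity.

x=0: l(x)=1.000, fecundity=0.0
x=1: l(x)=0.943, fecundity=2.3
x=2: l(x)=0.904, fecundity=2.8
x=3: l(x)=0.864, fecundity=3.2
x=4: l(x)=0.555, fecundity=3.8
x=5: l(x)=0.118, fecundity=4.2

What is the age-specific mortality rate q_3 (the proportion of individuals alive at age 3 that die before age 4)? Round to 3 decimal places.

q_3 = (l_3 − l_4) / l_3 = (0.864 − 0.555) / 0.864
     = 0.309 / 0.864 = 0.357639… → 0.358

0.358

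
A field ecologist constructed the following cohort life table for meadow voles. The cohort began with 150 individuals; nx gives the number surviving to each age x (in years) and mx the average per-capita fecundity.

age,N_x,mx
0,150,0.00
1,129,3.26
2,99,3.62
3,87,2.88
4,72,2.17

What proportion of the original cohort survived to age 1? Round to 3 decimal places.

0.860

l_1 = n_1/n_0 = 129/150 = 0.86 → 0.860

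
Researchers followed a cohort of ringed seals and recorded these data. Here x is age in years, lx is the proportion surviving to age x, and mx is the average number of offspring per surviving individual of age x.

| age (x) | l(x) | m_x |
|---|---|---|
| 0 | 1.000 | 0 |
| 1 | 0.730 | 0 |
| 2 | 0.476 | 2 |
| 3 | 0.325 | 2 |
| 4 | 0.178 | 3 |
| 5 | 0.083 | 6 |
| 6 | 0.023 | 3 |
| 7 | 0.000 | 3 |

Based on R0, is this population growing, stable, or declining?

R0 = Σ lx·mx = 0 + 0 + 0.952 + 0.65 + 0.534 + 0.498 + 0.069 + 0 = 2.703
R0 > 1, so the population is growing.

growing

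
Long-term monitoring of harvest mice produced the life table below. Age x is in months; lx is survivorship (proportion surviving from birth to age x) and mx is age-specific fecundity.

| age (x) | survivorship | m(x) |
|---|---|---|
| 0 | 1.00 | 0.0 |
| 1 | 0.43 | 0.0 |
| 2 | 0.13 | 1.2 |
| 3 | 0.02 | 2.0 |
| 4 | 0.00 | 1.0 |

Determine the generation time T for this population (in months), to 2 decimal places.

lx·mx: 0, 0, 0.156, 0.04, 0 → R0 = 0.196
x·lx·mx: 0, 0, 0.312, 0.12, 0 → Σ = 0.432
T = 0.432 / 0.196 = 2.204082… → 2.20

2.20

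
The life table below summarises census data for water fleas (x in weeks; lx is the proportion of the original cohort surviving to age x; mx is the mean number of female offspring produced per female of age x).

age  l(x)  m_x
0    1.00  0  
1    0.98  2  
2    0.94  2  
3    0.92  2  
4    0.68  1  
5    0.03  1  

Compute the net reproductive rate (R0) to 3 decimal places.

lx·mx by age: 0, 1.96, 1.88, 1.84, 0.68, 0.03
R0 = Σ lx·mx = 6.39 → 6.390

6.390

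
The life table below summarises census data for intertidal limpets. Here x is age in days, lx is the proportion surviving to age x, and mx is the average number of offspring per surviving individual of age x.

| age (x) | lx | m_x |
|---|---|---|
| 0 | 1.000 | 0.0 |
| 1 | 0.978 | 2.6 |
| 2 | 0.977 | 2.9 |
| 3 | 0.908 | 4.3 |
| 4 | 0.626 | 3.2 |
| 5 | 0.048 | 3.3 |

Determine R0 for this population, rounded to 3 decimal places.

lx·mx by age: 0, 2.5428, 2.8333, 3.9044, 2.0032, 0.1584
R0 = Σ lx·mx = 11.4421 → 11.442

11.442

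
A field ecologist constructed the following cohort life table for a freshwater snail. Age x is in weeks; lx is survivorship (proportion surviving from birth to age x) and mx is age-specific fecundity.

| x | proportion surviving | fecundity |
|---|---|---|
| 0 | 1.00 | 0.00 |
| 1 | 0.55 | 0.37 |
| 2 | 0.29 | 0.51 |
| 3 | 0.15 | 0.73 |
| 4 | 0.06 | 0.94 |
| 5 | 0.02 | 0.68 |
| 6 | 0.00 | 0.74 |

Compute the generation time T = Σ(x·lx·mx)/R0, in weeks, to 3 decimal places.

2.112

lx·mx: 0, 0.2035, 0.1479, 0.1095, 0.0564, 0.0136, 0 → R0 = 0.5309
x·lx·mx: 0, 0.2035, 0.2958, 0.3285, 0.2256, 0.068, 0 → Σ = 1.1214
T = 1.1214 / 0.5309 = 2.112262… → 2.112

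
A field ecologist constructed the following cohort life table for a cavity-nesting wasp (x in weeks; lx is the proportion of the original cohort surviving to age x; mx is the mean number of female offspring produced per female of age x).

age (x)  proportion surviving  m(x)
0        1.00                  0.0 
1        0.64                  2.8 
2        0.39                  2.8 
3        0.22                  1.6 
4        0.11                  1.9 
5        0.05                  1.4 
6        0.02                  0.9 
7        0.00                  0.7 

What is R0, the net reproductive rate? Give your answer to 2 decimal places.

3.53

lx·mx by age: 0, 1.792, 1.092, 0.352, 0.209, 0.07, 0.018, 0
R0 = Σ lx·mx = 3.533 → 3.53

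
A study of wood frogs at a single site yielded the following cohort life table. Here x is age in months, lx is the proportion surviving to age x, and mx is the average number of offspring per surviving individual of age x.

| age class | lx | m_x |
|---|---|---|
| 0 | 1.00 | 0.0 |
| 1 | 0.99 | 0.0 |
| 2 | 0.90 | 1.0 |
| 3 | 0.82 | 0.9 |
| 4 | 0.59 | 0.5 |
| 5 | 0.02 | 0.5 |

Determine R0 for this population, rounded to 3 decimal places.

1.943

lx·mx by age: 0, 0, 0.9, 0.738, 0.295, 0.01
R0 = Σ lx·mx = 1.943 → 1.943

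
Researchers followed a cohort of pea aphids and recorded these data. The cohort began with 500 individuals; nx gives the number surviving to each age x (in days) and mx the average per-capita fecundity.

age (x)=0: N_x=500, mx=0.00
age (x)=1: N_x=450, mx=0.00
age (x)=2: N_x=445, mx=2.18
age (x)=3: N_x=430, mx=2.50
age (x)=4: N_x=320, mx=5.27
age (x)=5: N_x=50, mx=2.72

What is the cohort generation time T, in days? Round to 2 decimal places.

lx = nx/n0 = nx/500: 1, 0.9, 0.89, 0.86, 0.64, 0.1
lx·mx: 0, 0, 1.9402, 2.15, 3.3728, 0.272 → R0 = 7.735
x·lx·mx: 0, 0, 3.8804, 6.45, 13.4912, 1.36 → Σ = 25.1816
T = 25.1816 / 7.735 = 3.25554… → 3.26

3.26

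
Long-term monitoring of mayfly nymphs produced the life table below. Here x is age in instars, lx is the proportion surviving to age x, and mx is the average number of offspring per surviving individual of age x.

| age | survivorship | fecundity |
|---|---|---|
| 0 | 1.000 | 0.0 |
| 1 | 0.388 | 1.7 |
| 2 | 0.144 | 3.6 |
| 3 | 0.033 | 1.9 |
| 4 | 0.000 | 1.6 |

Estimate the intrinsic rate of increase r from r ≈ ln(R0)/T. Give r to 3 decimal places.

0.142

R0 = Σ lx·mx = 0 + 0.6596 + 0.5184 + 0.0627 + 0 = 1.2407
Σ x·lx·mx = 1.8845; T = 1.8845/1.2407 = 1.5189…
r ≈ ln(R0)/T = ln(1.2407)/1.5189… = 0.14199… → 0.142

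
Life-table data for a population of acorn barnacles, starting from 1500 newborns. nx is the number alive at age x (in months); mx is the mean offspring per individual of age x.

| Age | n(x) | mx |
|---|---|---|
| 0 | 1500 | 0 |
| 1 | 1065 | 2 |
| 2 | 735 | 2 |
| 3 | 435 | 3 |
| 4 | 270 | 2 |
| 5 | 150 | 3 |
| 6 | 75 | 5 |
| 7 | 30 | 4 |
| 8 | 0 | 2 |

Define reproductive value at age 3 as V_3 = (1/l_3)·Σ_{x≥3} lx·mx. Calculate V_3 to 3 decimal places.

6.414

lx = nx/n0 = nx/1500: 1, 0.71, 0.49, 0.29, 0.18, 0.1, 0.05, 0.02, 0
lx·mx for x ≥ 3: 0.87, 0.36, 0.3, 0.25, 0.08, 0 → sum = 1.86
V_3 = 1.86 / l_3 = 1.86 / 0.29 = 6.413793… → 6.414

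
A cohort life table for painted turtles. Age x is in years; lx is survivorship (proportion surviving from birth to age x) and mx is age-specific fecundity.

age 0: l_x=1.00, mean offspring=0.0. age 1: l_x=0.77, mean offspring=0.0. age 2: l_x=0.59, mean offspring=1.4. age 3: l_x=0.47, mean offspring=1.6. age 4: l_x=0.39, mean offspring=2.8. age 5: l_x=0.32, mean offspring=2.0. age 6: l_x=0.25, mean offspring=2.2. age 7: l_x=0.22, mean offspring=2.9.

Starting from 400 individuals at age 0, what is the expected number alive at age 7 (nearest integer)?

88

Expected survivors = N0 · l_7 = 400 × 0.22 = 88 → 88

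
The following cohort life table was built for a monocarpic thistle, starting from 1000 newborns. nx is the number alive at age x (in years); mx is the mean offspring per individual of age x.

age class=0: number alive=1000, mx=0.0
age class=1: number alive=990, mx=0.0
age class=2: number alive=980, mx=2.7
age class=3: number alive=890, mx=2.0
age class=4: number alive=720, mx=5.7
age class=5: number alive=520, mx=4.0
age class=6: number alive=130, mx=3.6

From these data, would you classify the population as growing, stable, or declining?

growing

lx = nx/n0 = nx/1000: 1, 0.99, 0.98, 0.89, 0.72, 0.52, 0.13
R0 = Σ lx·mx = 0 + 0 + 2.646 + 1.78 + 4.104 + 2.08 + 0.468 = 11.078
R0 > 1, so the population is growing.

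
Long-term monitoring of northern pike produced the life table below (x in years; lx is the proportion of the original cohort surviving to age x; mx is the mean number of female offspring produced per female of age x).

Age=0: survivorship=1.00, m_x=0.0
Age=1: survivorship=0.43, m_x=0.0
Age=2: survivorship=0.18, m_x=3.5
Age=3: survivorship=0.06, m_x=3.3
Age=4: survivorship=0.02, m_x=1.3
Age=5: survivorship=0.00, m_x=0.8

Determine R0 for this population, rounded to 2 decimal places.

0.85

lx·mx by age: 0, 0, 0.63, 0.198, 0.026, 0
R0 = Σ lx·mx = 0.854 → 0.85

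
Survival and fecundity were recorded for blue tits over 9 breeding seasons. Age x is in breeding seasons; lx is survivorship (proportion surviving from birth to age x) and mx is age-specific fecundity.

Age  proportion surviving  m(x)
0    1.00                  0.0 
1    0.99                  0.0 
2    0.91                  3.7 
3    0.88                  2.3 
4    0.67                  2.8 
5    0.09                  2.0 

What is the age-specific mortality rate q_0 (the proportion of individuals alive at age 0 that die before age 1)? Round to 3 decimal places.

0.010

q_0 = (l_0 − l_1) / l_0 = (1 − 0.99) / 1
     = 0.01 / 1 = 0.01 → 0.010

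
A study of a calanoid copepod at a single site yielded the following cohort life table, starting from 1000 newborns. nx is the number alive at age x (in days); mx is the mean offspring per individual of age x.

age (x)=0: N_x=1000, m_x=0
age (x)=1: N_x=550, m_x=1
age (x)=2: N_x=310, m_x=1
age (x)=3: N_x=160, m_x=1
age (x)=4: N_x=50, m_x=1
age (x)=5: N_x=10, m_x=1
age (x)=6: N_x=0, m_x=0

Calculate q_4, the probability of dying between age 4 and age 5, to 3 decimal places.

0.800

lx = nx/n0 = nx/1000: 1, 0.55, 0.31, 0.16, 0.05, 0.01, 0
q_4 = (l_4 − l_5) / l_4 = (0.05 − 0.01) / 0.05
     = 0.04 / 0.05 = 0.8 → 0.800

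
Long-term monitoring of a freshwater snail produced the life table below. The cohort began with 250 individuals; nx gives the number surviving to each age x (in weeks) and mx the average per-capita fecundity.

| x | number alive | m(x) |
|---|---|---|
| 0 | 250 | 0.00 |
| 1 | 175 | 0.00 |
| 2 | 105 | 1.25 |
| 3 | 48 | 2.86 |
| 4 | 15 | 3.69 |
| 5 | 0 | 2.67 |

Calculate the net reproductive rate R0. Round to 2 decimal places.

1.30

lx = nx/n0 = nx/250: 1, 0.7, 0.42, 0.192, 0.06, 0
lx·mx by age: 0, 0, 0.525, 0.54912, 0.2214, 0
R0 = Σ lx·mx = 1.29552 → 1.30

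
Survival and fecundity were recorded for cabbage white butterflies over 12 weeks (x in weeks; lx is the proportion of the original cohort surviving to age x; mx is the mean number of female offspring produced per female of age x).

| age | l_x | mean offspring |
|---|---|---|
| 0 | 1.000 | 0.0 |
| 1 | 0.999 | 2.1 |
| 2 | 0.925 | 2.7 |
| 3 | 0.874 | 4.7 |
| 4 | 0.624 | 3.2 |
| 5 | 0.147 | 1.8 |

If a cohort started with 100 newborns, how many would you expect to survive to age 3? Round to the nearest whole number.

Expected survivors = N0 · l_3 = 100 × 0.874 = 87.4 → 87

87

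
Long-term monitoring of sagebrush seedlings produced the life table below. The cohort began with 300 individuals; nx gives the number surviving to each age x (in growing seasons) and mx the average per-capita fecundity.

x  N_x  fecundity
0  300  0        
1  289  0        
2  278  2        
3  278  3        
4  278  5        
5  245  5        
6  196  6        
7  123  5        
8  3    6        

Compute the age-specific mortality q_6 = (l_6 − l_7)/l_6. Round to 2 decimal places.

lx = nx/n0 = nx/300: 1, 0.96333…, 0.92667…, 0.92667…, 0.92667…, 0.81667…, 0.65333…, 0.41, 0.01
q_6 = (l_6 − l_7) / l_6 = (0.653333… − 0.41) / 0.653333…
     = 0.243333… / 0.653333… = 0.372449… → 0.37

0.37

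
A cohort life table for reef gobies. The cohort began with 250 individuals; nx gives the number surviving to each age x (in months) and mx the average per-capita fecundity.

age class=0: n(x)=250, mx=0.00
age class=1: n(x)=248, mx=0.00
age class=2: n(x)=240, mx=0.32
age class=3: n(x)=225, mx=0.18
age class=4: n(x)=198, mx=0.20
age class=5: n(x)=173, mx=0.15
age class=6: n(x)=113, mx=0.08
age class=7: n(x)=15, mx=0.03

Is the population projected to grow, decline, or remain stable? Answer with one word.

declining

lx = nx/n0 = nx/250: 1, 0.992, 0.96, 0.9, 0.792, 0.692, 0.452, 0.06
R0 = Σ lx·mx = 0 + 0 + 0.3072 + 0.162 + 0.1584 + 0.1038 + 0.03616 + 0.0018 = 0.76936
R0 < 1, so the population is declining.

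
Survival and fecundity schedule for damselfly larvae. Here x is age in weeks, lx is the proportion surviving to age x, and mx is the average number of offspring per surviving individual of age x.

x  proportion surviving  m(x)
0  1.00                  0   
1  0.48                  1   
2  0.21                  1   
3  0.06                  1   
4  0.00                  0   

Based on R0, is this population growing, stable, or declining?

R0 = Σ lx·mx = 0 + 0.48 + 0.21 + 0.06 + 0 = 0.75
R0 < 1, so the population is declining.

declining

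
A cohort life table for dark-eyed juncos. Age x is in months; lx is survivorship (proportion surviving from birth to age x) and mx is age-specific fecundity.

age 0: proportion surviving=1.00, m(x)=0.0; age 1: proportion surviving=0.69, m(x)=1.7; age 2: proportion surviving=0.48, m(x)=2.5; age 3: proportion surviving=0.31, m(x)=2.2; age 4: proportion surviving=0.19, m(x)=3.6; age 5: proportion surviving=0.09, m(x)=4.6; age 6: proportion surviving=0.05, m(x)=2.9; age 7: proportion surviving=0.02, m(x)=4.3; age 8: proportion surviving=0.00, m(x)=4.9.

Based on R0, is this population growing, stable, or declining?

growing

R0 = Σ lx·mx = 0 + 1.173 + 1.2 + 0.682 + 0.684 + 0.414 + 0.145 + 0.086 + 0 = 4.384
R0 > 1, so the population is growing.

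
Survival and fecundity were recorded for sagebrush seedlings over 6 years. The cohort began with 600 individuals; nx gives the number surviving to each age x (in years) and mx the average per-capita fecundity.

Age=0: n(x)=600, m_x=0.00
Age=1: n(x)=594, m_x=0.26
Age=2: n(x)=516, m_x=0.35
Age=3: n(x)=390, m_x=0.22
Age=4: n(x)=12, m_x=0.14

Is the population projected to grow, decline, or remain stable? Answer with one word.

lx = nx/n0 = nx/600: 1, 0.99, 0.86, 0.65, 0.02
R0 = Σ lx·mx = 0 + 0.2574 + 0.301 + 0.143 + 0.0028 = 0.7042
R0 < 1, so the population is declining.

declining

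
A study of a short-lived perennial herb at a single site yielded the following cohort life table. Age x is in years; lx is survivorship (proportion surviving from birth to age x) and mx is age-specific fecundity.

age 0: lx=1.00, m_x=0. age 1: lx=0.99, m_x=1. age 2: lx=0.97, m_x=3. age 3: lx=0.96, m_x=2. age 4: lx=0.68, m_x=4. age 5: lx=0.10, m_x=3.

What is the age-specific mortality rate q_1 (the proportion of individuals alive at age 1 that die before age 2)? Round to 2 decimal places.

0.02

q_1 = (l_1 − l_2) / l_1 = (0.99 − 0.97) / 0.99
     = 0.02 / 0.99 = 0.020202… → 0.02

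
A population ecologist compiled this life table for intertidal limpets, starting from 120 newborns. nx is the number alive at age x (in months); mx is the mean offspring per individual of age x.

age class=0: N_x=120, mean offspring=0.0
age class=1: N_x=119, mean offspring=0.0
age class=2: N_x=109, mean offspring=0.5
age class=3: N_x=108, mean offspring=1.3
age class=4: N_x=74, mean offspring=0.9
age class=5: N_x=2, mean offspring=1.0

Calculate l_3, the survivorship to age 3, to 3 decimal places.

l_3 = n_3/n_0 = 108/120 = 0.9 → 0.900

0.900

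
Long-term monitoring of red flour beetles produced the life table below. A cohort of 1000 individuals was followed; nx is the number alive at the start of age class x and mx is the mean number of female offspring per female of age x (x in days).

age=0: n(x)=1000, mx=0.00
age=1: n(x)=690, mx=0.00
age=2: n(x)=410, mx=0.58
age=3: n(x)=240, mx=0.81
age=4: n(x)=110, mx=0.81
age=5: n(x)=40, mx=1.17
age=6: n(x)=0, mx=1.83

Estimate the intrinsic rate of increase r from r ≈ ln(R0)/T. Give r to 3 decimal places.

-0.195

lx = nx/n0 = nx/1000: 1, 0.69, 0.41, 0.24, 0.11, 0.04, 0
R0 = Σ lx·mx = 0 + 0 + 0.2378 + 0.1944 + 0.0891 + 0.0468 + 0 = 0.5681
Σ x·lx·mx = 1.6492; T = 1.6492/0.5681 = 2.90301…
r ≈ ln(R0)/T = ln(0.5681)/2.90301… = -0.19478… → -0.195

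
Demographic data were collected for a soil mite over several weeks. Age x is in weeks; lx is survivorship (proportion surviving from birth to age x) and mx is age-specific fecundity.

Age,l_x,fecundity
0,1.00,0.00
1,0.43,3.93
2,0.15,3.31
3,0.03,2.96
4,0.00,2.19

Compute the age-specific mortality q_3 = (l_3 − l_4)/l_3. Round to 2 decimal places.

1.00

q_3 = (l_3 − l_4) / l_3 = (0.03 − 0) / 0.03
     = 0.03 / 0.03 = 1 → 1.00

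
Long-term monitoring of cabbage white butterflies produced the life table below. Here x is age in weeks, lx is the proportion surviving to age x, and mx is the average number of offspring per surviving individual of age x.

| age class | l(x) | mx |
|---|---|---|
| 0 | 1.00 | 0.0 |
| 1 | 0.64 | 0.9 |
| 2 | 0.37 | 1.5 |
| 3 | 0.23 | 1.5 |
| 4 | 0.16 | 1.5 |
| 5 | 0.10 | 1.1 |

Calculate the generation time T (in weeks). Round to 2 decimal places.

2.32

lx·mx: 0, 0.576, 0.555, 0.345, 0.24, 0.11 → R0 = 1.826
x·lx·mx: 0, 0.576, 1.11, 1.035, 0.96, 0.55 → Σ = 4.231
T = 4.231 / 1.826 = 2.317087… → 2.32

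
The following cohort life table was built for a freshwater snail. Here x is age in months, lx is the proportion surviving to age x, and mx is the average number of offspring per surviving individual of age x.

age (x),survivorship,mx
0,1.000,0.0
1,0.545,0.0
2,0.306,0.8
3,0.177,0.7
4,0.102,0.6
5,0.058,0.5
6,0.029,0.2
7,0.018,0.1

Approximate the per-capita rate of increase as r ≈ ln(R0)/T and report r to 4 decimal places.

R0 = Σ lx·mx = 0 + 0 + 0.2448 + 0.1239 + 0.0612 + 0.029 + 0.0058 + 0.0018 = 0.4665
Σ x·lx·mx = 1.2985; T = 1.2985/0.4665 = 2.78349…
r ≈ ln(R0)/T = ln(0.4665)/2.78349… = -0.273935… → -0.2739

-0.2739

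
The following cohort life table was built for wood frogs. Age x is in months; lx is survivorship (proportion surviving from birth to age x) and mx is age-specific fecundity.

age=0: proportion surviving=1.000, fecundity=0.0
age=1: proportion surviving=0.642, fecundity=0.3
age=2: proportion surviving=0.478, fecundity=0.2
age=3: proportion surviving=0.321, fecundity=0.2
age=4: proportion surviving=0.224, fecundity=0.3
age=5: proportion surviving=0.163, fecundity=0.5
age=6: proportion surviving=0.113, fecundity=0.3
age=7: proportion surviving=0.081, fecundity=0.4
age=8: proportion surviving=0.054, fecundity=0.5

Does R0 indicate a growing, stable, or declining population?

R0 = Σ lx·mx = 0 + 0.1926 + 0.0956 + 0.0642 + 0.0672 + 0.0815 + 0.0339 + 0.0324 + 0.027 = 0.5944
R0 < 1, so the population is declining.

declining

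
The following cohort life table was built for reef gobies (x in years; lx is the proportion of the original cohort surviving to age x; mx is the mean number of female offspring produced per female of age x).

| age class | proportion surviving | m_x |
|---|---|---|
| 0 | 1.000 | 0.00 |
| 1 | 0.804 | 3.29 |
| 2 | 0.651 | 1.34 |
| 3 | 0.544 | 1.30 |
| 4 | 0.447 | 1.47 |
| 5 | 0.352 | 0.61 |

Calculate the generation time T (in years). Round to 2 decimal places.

2.00

lx·mx: 0, 2.64516, 0.87234, 0.7072, 0.65709, 0.21472 → R0 = 5.09651
x·lx·mx: 0, 2.64516, 1.74468, 2.1216, 2.62836, 1.0736 → Σ = 10.2134
T = 10.2134 / 5.09651 = 2.003999… → 2.00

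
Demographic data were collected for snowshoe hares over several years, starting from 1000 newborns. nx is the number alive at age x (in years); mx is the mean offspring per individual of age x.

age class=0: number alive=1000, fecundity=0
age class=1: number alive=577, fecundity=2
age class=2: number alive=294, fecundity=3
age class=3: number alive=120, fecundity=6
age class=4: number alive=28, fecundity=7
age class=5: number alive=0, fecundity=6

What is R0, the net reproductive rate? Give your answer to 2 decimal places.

lx = nx/n0 = nx/1000: 1, 0.577, 0.294, 0.12, 0.028, 0
lx·mx by age: 0, 1.154, 0.882, 0.72, 0.196, 0
R0 = Σ lx·mx = 2.952 → 2.95

2.95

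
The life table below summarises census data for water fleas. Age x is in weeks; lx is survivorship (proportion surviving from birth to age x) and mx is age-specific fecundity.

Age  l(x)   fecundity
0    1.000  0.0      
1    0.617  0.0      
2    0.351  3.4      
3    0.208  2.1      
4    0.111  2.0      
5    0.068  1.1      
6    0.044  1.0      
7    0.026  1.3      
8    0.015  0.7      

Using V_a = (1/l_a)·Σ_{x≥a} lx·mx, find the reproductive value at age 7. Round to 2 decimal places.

lx·mx for x ≥ 7: 0.0338, 0.0105 → sum = 0.0443
V_7 = 0.0443 / l_7 = 0.0443 / 0.026 = 1.703846… → 1.70

1.70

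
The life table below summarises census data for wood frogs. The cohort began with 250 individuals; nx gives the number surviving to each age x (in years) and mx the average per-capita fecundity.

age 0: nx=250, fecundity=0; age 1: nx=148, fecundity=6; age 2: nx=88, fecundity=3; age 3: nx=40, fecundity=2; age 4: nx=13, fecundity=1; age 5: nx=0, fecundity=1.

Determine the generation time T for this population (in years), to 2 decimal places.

lx = nx/n0 = nx/250: 1, 0.592, 0.352, 0.16, 0.052, 0
lx·mx: 0, 3.552, 1.056, 0.32, 0.052, 0 → R0 = 4.98
x·lx·mx: 0, 3.552, 2.112, 0.96, 0.208, 0 → Σ = 6.832
T = 6.832 / 4.98 = 1.371888… → 1.37

1.37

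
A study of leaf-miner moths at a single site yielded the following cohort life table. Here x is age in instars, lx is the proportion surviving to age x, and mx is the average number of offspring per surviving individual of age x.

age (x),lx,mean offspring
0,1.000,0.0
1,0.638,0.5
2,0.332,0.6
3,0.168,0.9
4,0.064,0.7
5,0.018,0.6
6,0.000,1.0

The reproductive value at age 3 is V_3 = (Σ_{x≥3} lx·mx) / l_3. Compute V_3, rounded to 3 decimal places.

lx·mx for x ≥ 3: 0.1512, 0.0448, 0.0108, 0 → sum = 0.2068
V_3 = 0.2068 / l_3 = 0.2068 / 0.168 = 1.230952… → 1.231

1.231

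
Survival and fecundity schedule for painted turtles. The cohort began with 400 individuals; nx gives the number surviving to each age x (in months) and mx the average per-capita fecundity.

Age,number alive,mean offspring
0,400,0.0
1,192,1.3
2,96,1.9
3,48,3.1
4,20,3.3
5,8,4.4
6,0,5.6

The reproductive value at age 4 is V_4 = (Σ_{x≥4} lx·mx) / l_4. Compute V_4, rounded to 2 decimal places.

lx = nx/n0 = nx/400: 1, 0.48, 0.24, 0.12, 0.05, 0.02, 0
lx·mx for x ≥ 4: 0.165, 0.088, 0 → sum = 0.253
V_4 = 0.253 / l_4 = 0.253 / 0.05 = 5.06 → 5.06

5.06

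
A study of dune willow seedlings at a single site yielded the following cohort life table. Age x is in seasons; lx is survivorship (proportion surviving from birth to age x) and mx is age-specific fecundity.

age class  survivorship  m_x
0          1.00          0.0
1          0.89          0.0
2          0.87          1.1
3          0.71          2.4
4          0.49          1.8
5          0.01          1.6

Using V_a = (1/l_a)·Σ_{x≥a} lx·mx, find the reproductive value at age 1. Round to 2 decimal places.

lx·mx for x ≥ 1: 0, 0.957, 1.704, 0.882, 0.016 → sum = 3.559
V_1 = 3.559 / l_1 = 3.559 / 0.89 = 3.998876… → 4.00

4.00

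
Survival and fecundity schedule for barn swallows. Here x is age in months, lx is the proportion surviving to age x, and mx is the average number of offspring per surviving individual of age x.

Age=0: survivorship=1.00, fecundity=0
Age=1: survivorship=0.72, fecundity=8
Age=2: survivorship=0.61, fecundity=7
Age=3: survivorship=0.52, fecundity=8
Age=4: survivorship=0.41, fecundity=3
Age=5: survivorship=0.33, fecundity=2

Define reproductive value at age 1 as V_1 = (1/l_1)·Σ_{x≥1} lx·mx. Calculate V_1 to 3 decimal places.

22.333

lx·mx for x ≥ 1: 5.76, 4.27, 4.16, 1.23, 0.66 → sum = 16.08
V_1 = 16.08 / l_1 = 16.08 / 0.72 = 22.333333… → 22.333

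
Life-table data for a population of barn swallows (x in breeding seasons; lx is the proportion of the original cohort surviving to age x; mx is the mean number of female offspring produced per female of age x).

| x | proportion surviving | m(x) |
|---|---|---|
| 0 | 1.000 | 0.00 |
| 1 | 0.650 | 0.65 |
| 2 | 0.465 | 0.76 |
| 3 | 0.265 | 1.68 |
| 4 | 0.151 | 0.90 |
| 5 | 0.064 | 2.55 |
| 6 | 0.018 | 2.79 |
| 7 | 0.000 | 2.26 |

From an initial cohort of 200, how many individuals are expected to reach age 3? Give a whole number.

53

Expected survivors = N0 · l_3 = 200 × 0.265 = 53 → 53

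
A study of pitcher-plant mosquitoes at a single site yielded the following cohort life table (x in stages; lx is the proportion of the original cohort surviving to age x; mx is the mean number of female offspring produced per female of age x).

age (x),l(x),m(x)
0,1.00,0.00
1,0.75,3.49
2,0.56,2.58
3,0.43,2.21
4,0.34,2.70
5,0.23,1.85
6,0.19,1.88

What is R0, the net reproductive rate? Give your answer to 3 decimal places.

lx·mx by age: 0, 2.6175, 1.4448, 0.9503, 0.918, 0.4255, 0.3572
R0 = Σ lx·mx = 6.7133 → 6.713

6.713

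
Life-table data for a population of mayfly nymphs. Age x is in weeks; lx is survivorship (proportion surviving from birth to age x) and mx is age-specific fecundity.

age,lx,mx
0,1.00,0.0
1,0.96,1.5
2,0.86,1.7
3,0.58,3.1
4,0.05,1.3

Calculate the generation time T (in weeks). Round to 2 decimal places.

lx·mx: 0, 1.44, 1.462, 1.798, 0.065 → R0 = 4.765
x·lx·mx: 0, 1.44, 2.924, 5.394, 0.26 → Σ = 10.018
T = 10.018 / 4.765 = 2.102413… → 2.10

2.10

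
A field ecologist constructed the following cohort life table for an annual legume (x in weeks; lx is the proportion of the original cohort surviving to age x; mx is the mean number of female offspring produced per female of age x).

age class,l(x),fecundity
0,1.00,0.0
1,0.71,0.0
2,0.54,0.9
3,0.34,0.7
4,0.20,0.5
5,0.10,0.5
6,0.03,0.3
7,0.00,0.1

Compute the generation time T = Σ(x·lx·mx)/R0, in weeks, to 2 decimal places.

2.71

lx·mx: 0, 0, 0.486, 0.238, 0.1, 0.05, 0.009, 0 → R0 = 0.883
x·lx·mx: 0, 0, 0.972, 0.714, 0.4, 0.25, 0.054, 0 → Σ = 2.39
T = 2.39 / 0.883 = 2.706682… → 2.71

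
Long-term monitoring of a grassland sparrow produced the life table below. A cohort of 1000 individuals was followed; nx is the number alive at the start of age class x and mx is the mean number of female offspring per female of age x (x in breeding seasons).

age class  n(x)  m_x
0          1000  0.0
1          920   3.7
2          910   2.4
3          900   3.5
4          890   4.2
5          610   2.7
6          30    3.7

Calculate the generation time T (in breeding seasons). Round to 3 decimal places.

lx = nx/n0 = nx/1000: 1, 0.92, 0.91, 0.9, 0.89, 0.61, 0.03
lx·mx: 0, 3.404, 2.184, 3.15, 3.738, 1.647, 0.111 → R0 = 14.234
x·lx·mx: 0, 3.404, 4.368, 9.45, 14.952, 8.235, 0.666 → Σ = 41.075
T = 41.075 / 14.234 = 2.885696… → 2.886

2.886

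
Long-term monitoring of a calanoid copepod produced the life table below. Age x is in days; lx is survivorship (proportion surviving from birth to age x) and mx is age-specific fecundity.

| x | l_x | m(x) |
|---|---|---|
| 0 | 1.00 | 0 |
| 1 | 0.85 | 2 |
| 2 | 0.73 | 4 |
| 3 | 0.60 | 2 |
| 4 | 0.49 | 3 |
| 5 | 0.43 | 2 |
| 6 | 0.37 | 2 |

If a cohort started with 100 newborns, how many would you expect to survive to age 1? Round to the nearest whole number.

Expected survivors = N0 · l_1 = 100 × 0.85 = 85 → 85

85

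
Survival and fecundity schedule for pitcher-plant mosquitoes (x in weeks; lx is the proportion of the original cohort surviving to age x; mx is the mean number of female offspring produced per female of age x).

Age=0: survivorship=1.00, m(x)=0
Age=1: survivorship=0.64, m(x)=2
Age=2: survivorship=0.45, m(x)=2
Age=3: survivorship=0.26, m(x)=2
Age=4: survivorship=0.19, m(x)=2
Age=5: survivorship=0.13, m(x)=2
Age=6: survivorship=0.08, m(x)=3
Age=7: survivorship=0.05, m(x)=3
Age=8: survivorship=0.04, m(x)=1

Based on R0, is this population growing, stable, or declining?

growing

R0 = Σ lx·mx = 0 + 1.28 + 0.9 + 0.52 + 0.38 + 0.26 + 0.24 + 0.15 + 0.04 = 3.77
R0 > 1, so the population is growing.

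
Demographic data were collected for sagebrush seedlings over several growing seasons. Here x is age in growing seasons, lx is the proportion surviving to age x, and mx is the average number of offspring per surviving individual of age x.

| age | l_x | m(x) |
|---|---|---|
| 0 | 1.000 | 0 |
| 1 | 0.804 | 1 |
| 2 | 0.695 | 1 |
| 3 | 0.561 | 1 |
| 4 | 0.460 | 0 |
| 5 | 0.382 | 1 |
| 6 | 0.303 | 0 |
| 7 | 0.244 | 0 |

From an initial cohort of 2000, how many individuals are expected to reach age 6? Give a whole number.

606

Expected survivors = N0 · l_6 = 2000 × 0.303 = 606 → 606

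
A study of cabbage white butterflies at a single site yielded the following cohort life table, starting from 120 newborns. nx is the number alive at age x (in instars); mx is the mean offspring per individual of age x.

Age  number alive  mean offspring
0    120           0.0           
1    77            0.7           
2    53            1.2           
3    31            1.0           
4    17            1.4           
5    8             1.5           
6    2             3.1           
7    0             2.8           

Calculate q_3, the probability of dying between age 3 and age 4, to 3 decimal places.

0.452

lx = nx/n0 = nx/120: 1, 0.64167…, 0.44167…, 0.25833…, 0.14167…, 0.06667…, 0.01667…, 0
q_3 = (l_3 − l_4) / l_3 = (0.258333… − 0.141667…) / 0.258333…
     = 0.116667… / 0.258333… = 0.451613… → 0.452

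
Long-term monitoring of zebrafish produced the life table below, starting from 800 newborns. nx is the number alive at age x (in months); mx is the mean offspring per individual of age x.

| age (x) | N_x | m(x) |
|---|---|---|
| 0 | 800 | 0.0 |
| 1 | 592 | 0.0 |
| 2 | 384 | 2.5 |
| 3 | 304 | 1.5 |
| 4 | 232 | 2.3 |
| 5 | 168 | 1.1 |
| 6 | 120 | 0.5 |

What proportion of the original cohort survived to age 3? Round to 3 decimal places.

l_3 = n_3/n_0 = 304/800 = 0.38 → 0.380

0.380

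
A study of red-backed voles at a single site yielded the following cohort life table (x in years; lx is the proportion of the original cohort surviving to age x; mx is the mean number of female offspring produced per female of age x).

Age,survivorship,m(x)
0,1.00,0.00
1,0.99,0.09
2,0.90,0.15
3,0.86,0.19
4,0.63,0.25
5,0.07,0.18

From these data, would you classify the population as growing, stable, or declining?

declining

R0 = Σ lx·mx = 0 + 0.0891 + 0.135 + 0.1634 + 0.1575 + 0.0126 = 0.5576
R0 < 1, so the population is declining.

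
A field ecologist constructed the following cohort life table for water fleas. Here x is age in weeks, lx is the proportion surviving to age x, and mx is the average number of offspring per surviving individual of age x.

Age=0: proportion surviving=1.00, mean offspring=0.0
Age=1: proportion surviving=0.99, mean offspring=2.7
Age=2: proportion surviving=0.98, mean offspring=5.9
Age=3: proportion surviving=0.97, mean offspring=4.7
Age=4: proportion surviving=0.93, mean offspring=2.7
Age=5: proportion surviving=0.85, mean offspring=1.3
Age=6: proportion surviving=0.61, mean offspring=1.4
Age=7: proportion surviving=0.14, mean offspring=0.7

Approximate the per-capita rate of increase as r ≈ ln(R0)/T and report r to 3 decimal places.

1.023

R0 = Σ lx·mx = 0 + 2.673 + 5.782 + 4.559 + 2.511 + 1.105 + 0.854 + 0.098 = 17.582
Σ x·lx·mx = 49.293; T = 49.293/17.582 = 2.80361…
r ≈ ln(R0)/T = ln(17.582)/2.80361… = 1.02257… → 1.023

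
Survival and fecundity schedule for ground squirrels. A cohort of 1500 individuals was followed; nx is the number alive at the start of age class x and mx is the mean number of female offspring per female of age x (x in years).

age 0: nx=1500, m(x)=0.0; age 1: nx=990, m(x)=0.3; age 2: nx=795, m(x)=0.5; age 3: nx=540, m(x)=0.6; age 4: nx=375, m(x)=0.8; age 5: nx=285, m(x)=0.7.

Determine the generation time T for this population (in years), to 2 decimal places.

lx = nx/n0 = nx/1500: 1, 0.66, 0.53, 0.36, 0.25, 0.19
lx·mx: 0, 0.198, 0.265, 0.216, 0.2, 0.133 → R0 = 1.012
x·lx·mx: 0, 0.198, 0.53, 0.648, 0.8, 0.665 → Σ = 2.841
T = 2.841 / 1.012 = 2.807312… → 2.81

2.81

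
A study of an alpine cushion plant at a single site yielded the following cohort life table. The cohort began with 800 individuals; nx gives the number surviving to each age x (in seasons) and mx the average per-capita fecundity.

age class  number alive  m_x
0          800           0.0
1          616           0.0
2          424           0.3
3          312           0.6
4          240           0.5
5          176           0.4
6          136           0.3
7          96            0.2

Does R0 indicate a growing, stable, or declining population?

lx = nx/n0 = nx/800: 1, 0.77, 0.53, 0.39, 0.3, 0.22, 0.17, 0.12
R0 = Σ lx·mx = 0 + 0 + 0.159 + 0.234 + 0.15 + 0.088 + 0.051 + 0.024 = 0.706
R0 < 1, so the population is declining.

declining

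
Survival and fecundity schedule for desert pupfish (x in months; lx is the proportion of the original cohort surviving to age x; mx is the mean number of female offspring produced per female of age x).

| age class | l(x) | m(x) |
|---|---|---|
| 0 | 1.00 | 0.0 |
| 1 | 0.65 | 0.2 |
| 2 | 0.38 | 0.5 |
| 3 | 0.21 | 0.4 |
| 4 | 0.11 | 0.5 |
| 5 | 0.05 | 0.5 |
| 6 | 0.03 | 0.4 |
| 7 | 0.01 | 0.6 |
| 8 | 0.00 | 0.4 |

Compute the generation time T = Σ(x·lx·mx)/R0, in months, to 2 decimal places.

lx·mx: 0, 0.13, 0.19, 0.084, 0.055, 0.025, 0.012, 0.006, 0 → R0 = 0.502
x·lx·mx: 0, 0.13, 0.38, 0.252, 0.22, 0.125, 0.072, 0.042, 0 → Σ = 1.221
T = 1.221 / 0.502 = 2.432271… → 2.43

2.43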